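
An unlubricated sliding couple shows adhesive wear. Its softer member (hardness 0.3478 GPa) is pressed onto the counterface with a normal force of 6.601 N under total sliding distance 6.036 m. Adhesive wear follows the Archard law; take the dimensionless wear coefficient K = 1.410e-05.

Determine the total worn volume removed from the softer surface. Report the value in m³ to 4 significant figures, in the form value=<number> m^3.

Shown intermediates are rounded — each operation holds exact precision, and a single final rounding: 4 significant figures.
Hardness H = 0.3478 GPa = 3.478e+08 Pa.
Expressed in SI base units: W = 6.601 N, H = 3.478e+08 Pa, K = 1.410e-05.
Worn volume V = K·W·L/H = 1.410e-05 · 6.601 · 6.036 / 3.478e+08 = 1.615e-12 m³.

value=1.615e-12 m^3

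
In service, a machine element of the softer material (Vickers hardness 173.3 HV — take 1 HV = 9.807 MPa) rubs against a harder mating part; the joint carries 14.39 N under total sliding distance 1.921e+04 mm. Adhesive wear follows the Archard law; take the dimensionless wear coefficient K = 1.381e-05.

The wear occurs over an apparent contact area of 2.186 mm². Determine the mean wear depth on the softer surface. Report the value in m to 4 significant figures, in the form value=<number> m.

The algebra holds full precision — intermediates are shown rounded — one last rounding to 4 significant figures.
The distance L = 1.921e+04 mm = 19.21 m.
Hardness H = 173.3 HV × 9.807 MPa/HV = 1700 MPa = 1.700e+09 Pa.
Contact area A = 2.186 mm² = 2.186e-06 m².
In SI base units, W = 14.39 N, H = 1.700e+09 Pa, K = 1.381e-05.
The Archard volume V = K·W·L/H = 1.381e-05 · 14.39 · 19.21 / 1.700e+09 = 2.246e-12 m³.
Wear depth h = V/A = 2.246e-12 / 2.186e-06 = 1.028e-06 m.

value=1.028e-06 m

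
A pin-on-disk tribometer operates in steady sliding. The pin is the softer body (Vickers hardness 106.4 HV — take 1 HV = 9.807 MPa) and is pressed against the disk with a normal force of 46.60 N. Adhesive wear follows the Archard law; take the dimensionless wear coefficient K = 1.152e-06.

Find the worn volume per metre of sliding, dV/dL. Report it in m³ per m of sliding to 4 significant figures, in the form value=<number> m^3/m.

value=5.145e-14 m^3/m

Every step holds exact precision — the intermediates are displayed rounded — one last rounding, at four significant figures.
Hardness H = 106.4 HV × 9.807 MPa/HV = 1043 MPa = 1.043e+09 Pa.
Collected in SI base units: W = 46.60 N, H = 1.043e+09 Pa, K = 1.152e-06.
Rate of wear dV/dL = K·W/H, so: 1.152e-06 · 46.60 / 1.043e+09 = 5.145e-14 m³/m.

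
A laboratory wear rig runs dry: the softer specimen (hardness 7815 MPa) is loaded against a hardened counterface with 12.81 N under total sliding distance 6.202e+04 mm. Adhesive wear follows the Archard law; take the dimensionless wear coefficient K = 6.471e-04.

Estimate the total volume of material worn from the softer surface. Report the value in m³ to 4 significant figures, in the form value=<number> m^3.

value=6.578e-11 m^3

Quoted intermediates are rounded, and the computation runs at full precision. Rounded once at the end to four significant figures.
Convert: The distance L = 6.202e+04 mm = 62.02 m.
Convert: Hardness H = 7815 MPa = 7.815e+09 Pa.
As SI base values: W = 12.81 N, H = 7.815e+09 Pa, K = 6.471e-04.
Worn volume V = K·W·L/H = 6.471e-04 · 12.81 · 62.02 / 7.815e+09 = 6.578e-11 m³.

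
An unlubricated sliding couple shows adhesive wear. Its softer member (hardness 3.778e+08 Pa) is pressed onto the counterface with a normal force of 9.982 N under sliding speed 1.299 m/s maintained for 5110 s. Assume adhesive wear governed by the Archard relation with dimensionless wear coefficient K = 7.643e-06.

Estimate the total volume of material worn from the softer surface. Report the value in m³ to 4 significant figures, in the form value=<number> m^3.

value=1.340e-09 m^3

Each operation keeps exact precision — intermediate values appear rounded. Rounded just once, at 4 significant digits.
Total distance L = v·t = 1.299 m/s × 5110 s = 6638 m.
In SI base units: W = 9.982 N, H = 3.778e+08 Pa, K = 7.643e-06.
Worn volume V = K·W·L/H = 7.643e-06 · 9.982 · 6638 / 3.778e+08 = 1.340e-09 m³.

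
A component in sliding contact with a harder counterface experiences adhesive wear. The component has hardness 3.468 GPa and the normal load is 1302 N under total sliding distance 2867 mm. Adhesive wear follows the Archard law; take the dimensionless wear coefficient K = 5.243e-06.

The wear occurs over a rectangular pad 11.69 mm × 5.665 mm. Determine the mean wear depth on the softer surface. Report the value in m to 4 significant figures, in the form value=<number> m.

value=8.522e-08 m

The intermediates appear rounded, and all arithmetic maintains full float precision, and one final rounding, at 4 significant figures.
Convert: Path length L = 2867 mm = 2.867 m.
Convert: Hardness H = 3.468 GPa = 3.468e+09 Pa.
Convert: Pad sides 11.69 mm × 5.665 mm = 0.01169 m × 0.005665 m. Contact area A = 0.01169 m × 0.005665 m = 6.622e-05 m².
As SI base values: W = 1302 N, H = 3.468e+09 Pa, K = 5.243e-06.
The Archard volume V = K·W·L/H = 5.243e-06 · 1302 · 2.867 / 3.468e+09 = 5.643e-12 m³.
Average depth h = V/A = 5.643e-12 / 6.622e-05 = 8.522e-08 m.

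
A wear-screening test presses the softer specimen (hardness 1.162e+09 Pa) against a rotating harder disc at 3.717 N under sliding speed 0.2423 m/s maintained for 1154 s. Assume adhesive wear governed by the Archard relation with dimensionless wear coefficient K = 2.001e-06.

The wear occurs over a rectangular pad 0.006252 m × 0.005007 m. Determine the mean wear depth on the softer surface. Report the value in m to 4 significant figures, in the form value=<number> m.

value=5.717e-08 m

Intermediates are displayed rounded, and all working math runs at exact precision. Rounded once at the end to 4 significant figures.
Distance covered L = v·t = 0.2423 m/s × 1154 s = 279.6 m.
Contact area A = 0.006252 m × 0.005007 m = 3.130e-05 m².
Working in SI base units: W = 3.717 N, H = 1.162e+09 Pa, K = 2.001e-06.
Wear volume V = K·W·L/H = 2.001e-06 · 3.717 · 279.6 / 1.162e+09 = 1.790e-12 m³.
Depth h = V/A = 1.790e-12 / 3.130e-05 = 5.717e-08 m.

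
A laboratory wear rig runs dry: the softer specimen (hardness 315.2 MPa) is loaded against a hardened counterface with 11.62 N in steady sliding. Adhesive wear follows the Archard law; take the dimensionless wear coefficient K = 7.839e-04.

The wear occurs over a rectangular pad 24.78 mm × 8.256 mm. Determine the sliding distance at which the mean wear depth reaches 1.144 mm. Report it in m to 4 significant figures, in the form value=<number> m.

value=8099 m

The computation runs at full float precision. Intermediate values are shown rounded — a lone final rounding, at four significant digits.
Hardness H = 315.2 MPa = 3.152e+08 Pa.
Pad sides 24.78 mm × 8.256 mm = 0.02478 m × 0.008256 m. Contact area A = 0.02478 m × 0.008256 m = 2.046e-04 m².
Depth limit h_lim = 1.144 mm = 0.001144 m.
Collected in SI base units: W = 11.62 N, H = 3.152e+08 Pa, K = 7.839e-04.
At the depth limit, V_lim = h_lim·A = 0.001144 · 2.046e-04 = 2.340e-07 m³.
Thus life L = V_lim·H/(K·W) = 2.340e-07 · 3.152e+08 / (7.839e-04 · 11.62) = 8099 m.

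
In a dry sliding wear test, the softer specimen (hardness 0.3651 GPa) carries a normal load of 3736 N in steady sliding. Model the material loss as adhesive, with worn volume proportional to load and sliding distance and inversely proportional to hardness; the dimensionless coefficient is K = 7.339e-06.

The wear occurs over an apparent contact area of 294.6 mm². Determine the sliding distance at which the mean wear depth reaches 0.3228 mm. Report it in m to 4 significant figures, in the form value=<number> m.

value=1266 m

Each operation carries full float precision; intermediate values are displayed rounded, and one last rounding to 4 significant figures.
Hardness H = 0.3651 GPa = 3.651e+08 Pa.
Contact area A = 294.6 mm² = 2.946e-04 m².
Depth limit h_lim = 0.3228 mm = 3.228e-04 m.
Working in SI base units: W = 3736 N, H = 3.651e+08 Pa, K = 7.339e-06.
Permissible volume V_lim = h_lim·A = 3.228e-04 · 2.946e-04 = 9.510e-08 m³.
Thus life L = V_lim·H/(K·W) = 9.510e-08 · 3.651e+08 / (7.339e-06 · 3736) = 1266 m.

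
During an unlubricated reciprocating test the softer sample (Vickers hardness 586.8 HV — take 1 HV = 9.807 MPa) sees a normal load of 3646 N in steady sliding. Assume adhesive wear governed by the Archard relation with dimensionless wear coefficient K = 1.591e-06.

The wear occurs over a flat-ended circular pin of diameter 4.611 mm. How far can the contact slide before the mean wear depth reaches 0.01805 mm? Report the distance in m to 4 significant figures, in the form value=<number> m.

Every step holds full precision, and intermediates appear rounded. Rounded once at the end: 4 significant figures.
Convert: Hardness H = 586.8 HV × 9.807 MPa/HV = 5755 MPa = 5.755e+09 Pa.
Convert: Pin diameter d = 4.611 mm = 0.004611 m. Contact area A = π·d²/4 = π·(0.004611 m)²/4 = 1.670e-05 m².
Convert: Depth limit h_lim = 0.01805 mm = 1.805e-05 m.
In SI base units, W = 3646 N, H = 5.755e+09 Pa, K = 1.591e-06.
At the depth limit, V_lim = h_lim·A = 1.805e-05 · 1.670e-05 = 3.014e-10 m³.
Sliding life L = V_lim·H/(K·W) = 3.014e-10 · 5.755e+09 / (1.591e-06 · 3646) = 299.0 m.

value=299.0 m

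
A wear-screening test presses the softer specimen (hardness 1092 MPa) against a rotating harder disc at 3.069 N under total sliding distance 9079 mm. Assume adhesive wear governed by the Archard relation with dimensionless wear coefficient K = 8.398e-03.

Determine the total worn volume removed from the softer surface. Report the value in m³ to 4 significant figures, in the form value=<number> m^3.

Displayed values are rounded; the algebra runs at full float precision — rounded just once to 4 significant figures.
Convert: Distance L = 9079 mm = 9.079 m.
Convert: Hardness H = 1092 MPa = 1.092e+09 Pa.
Working in SI base units: W = 3.069 N, H = 1.092e+09 Pa, K = 8.398e-03.
Archard volume V = K·W·L/H = 8.398e-03 · 3.069 · 9.079 / 1.092e+09 = 2.143e-10 m³.

value=2.143e-10 m^3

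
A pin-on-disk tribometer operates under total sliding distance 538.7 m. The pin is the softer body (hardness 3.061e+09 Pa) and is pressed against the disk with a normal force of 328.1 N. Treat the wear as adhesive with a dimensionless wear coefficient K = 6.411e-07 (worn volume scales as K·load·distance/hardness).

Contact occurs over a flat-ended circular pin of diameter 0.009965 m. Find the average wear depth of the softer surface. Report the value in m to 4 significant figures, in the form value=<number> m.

Every step carries full float precision — intermediates appear rounded. Rounded once at the end, at four significant digits.
Convert: Contact area A = π·d²/4 = π·(0.009965 m)²/4 = 7.799e-05 m².
Expressed in SI base units: W = 328.1 N, H = 3.061e+09 Pa, K = 6.411e-07.
Wear volume V = K·W·L/H = 6.411e-07 · 328.1 · 538.7 / 3.061e+09 = 3.702e-11 m³.
Mean wear depth h = V/A = 3.702e-11 / 7.799e-05 = 4.746e-07 m.

value=4.746e-07 m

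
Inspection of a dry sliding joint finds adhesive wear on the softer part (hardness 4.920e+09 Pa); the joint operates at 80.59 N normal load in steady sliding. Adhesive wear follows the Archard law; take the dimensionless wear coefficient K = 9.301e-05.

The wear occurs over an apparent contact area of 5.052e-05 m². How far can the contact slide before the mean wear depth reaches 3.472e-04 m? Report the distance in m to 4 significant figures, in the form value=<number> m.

value=1.151e+04 m

Intermediates are displayed rounded — each operation holds full float precision, and a single final rounding, at four significant figures.
In SI base units, W = 80.59 N, H = 4.920e+09 Pa, K = 9.301e-05.
Wearable volume V_lim = h_lim·A = 3.472e-04 · 5.052e-05 = 1.754e-08 m³.
Thus life L = V_lim·H/(K·W) = 1.754e-08 · 4.920e+09 / (9.301e-05 · 80.59) = 1.151e+04 m.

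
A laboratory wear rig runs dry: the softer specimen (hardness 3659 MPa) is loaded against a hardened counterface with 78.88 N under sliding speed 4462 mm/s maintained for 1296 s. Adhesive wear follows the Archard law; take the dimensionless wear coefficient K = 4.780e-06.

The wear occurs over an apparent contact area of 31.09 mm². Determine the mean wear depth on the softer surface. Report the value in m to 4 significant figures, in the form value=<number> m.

value=1.917e-05 m

Displayed values are rounded; all working math maintains exact precision. Rounded just once, at four significant digits.
Convert: Sliding speed v = 4462 mm/s = 4.462 m/s. The distance L = v·t = 4.462 m/s × 1296 s = 5783 m.
Convert: Hardness H = 3659 MPa = 3.659e+09 Pa.
Convert: Contact area A = 31.09 mm² = 3.109e-05 m².
SI base units throughout: W = 78.88 N, H = 3.659e+09 Pa, K = 4.780e-06.
Archard volume V = K·W·L/H = 4.780e-06 · 78.88 · 5783 / 3.659e+09 = 5.959e-10 m³.
Average depth h = V/A = 5.959e-10 / 3.109e-05 = 1.917e-05 m.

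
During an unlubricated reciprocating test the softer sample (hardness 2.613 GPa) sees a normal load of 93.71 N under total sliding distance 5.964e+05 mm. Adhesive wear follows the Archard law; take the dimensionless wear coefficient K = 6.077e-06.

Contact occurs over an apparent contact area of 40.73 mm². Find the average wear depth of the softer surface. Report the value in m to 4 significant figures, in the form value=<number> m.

All working math maintains full float precision; printed values are rounded — a lone final rounding, at 4 significant figures.
Convert: Sliding distance L = 5.964e+05 mm = 596.4 m.
Convert: Hardness H = 2.613 GPa = 2.613e+09 Pa.
Convert: Contact area A = 40.73 mm² = 4.073e-05 m².
Collected in SI base units: W = 93.71 N, H = 2.613e+09 Pa, K = 6.077e-06.
The Archard volume V = K·W·L/H = 6.077e-06 · 93.71 · 596.4 / 2.613e+09 = 1.300e-10 m³.
Average depth h = V/A = 1.300e-10 / 4.073e-05 = 3.191e-06 m.

value=3.191e-06 m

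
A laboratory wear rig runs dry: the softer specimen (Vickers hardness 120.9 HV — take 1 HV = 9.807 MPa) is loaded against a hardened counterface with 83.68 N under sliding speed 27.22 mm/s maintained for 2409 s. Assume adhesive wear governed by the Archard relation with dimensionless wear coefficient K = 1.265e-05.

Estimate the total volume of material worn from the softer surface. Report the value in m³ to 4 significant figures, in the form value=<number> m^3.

value=5.854e-11 m^3

Displayed values are rounded; the algebra maintains full precision; a single final rounding, at four significant figures.
Convert: Sliding speed v = 27.22 mm/s = 0.02722 m/s. Total distance L = v·t = 0.02722 m/s × 2409 s = 65.57 m.
Convert: Hardness H = 120.9 HV × 9.807 MPa/HV = 1186 MPa = 1.186e+09 Pa.
Working in SI base units: W = 83.68 N, H = 1.186e+09 Pa, K = 1.265e-05.
The Archard volume V = K·W·L/H = 1.265e-05 · 83.68 · 65.57 / 1.186e+09 = 5.854e-11 m³.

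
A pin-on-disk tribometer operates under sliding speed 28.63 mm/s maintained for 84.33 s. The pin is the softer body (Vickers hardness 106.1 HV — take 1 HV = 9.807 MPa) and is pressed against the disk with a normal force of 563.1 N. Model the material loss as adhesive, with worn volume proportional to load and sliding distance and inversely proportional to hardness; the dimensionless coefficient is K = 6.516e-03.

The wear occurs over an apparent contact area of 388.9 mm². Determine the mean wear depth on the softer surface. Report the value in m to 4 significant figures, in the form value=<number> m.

value=2.189e-05 m

Shown intermediates are rounded — each operation keeps full float precision; one last rounding to four significant digits.
Sliding speed v = 28.63 mm/s = 0.02863 m/s. The distance L = v·t = 0.02863 m/s × 84.33 s = 2.414 m.
Hardness H = 106.1 HV × 9.807 MPa/HV = 1041 MPa = 1.041e+09 Pa.
Contact area A = 388.9 mm² = 3.889e-04 m².
Expressed in SI base units: W = 563.1 N, H = 1.041e+09 Pa, K = 6.516e-03.
By Archard's law, V = K·W·L/H = 6.516e-03 · 563.1 · 2.414 / 1.041e+09 = 8.514e-09 m³.
Depth of wear h = V/A = 8.514e-09 / 3.889e-04 = 2.189e-05 m.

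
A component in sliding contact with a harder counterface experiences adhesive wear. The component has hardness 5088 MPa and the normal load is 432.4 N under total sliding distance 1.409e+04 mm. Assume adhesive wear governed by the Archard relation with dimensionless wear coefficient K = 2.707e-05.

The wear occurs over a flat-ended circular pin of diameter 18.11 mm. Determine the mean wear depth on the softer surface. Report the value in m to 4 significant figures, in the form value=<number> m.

value=1.258e-07 m

Intermediate values are shown rounded — all arithmetic keeps full precision, and a single final rounding: four significant figures.
Convert: Sliding distance L = 1.409e+04 mm = 14.09 m.
Convert: Hardness H = 5088 MPa = 5.088e+09 Pa.
Convert: Pin diameter d = 18.11 mm = 0.01811 m. Contact area A = π·d²/4 = π·(0.01811 m)²/4 = 2.576e-04 m².
In SI base units, W = 432.4 N, H = 5.088e+09 Pa, K = 2.707e-05.
Wear volume V = K·W·L/H = 2.707e-05 · 432.4 · 14.09 / 5.088e+09 = 3.241e-11 m³.
Average depth h = V/A = 3.241e-11 / 2.576e-04 = 1.258e-07 m.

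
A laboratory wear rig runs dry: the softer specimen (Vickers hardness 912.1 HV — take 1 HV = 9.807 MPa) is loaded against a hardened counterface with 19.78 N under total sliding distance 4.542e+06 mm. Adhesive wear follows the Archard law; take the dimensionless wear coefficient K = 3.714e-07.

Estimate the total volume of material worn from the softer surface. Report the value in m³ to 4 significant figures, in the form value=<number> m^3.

All working math carries exact precision; intermediate values appear rounded; one final rounding to four significant digits.
Sliding distance L = 4.542e+06 mm = 4542 m.
Hardness H = 912.1 HV × 9.807 MPa/HV = 8945 MPa = 8.945e+09 Pa.
Expressed in SI base units: W = 19.78 N, H = 8.945e+09 Pa, K = 3.714e-07.
The Archard volume V = K·W·L/H = 3.714e-07 · 19.78 · 4542 / 8.945e+09 = 3.730e-12 m³.

value=3.730e-12 m^3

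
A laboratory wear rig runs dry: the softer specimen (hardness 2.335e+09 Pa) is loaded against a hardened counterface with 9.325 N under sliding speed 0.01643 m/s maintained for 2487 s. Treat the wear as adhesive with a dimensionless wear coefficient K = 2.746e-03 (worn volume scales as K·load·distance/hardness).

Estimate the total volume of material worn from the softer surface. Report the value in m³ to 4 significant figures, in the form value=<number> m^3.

value=4.481e-10 m^3

All arithmetic holds full precision, and intermediate values appear rounded. Rounded once at the end, at 4 significant figures.
Convert: Distance covered L = v·t = 0.01643 m/s × 2487 s = 40.86 m.
Collected in SI base units: W = 9.325 N, H = 2.335e+09 Pa, K = 2.746e-03.
Apply Archard: V = K·W·L/H = 2.746e-03 · 9.325 · 40.86 / 2.335e+09 = 4.481e-10 m³.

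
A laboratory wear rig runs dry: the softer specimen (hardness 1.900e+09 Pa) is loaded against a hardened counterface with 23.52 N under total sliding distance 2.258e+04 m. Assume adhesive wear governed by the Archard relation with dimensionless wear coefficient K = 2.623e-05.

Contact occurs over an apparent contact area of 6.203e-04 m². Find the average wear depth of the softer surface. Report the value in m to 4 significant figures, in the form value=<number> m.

All working math runs at full float precision. Intermediates are shown rounded, and a single final rounding, at four significant digits.
In SI base units: W = 23.52 N, H = 1.900e+09 Pa, K = 2.623e-05.
The Archard volume V = K·W·L/H = 2.623e-05 · 23.52 · 2.258e+04 / 1.900e+09 = 7.332e-09 m³.
Mean depth h = V/A = 7.332e-09 / 6.203e-04 = 1.182e-05 m.

value=1.182e-05 m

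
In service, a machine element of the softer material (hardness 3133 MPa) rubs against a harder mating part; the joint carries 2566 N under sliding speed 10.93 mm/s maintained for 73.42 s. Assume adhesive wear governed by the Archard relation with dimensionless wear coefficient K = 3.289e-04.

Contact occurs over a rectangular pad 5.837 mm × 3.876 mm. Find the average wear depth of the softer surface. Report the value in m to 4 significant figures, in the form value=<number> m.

value=9.555e-06 m

All working math maintains full precision; the intermediates are shown rounded, and rounded once at the end, at four significant digits.
Convert: Sliding speed v = 10.93 mm/s = 0.01093 m/s. Total distance L = v·t = 0.01093 m/s × 73.42 s = 0.8025 m.
Convert: Hardness H = 3133 MPa = 3.133e+09 Pa.
Convert: Pad sides 5.837 mm × 3.876 mm = 0.005837 m × 0.003876 m. Contact area A = 0.005837 m × 0.003876 m = 2.262e-05 m².
In SI base units, W = 2566 N, H = 3.133e+09 Pa, K = 3.289e-04.
Worn volume V = K·W·L/H = 3.289e-04 · 2566 · 0.8025 / 3.133e+09 = 2.162e-10 m³.
Average depth h = V/A = 2.162e-10 / 2.262e-05 = 9.555e-06 m.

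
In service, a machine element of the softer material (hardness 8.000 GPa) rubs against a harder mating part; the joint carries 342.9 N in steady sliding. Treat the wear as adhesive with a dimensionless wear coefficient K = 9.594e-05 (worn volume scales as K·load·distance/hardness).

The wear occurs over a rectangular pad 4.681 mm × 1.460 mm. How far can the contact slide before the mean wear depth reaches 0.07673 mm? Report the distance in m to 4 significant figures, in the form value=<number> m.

value=127.5 m

The intermediates appear rounded, and all working math maintains full precision — one final rounding to 4 significant digits.
Convert: Hardness H = 8.000 GPa = 8.000e+09 Pa.
Convert: Pad sides 4.681 mm × 1.460 mm = 0.004681 m × 0.001460 m. Contact area A = 0.004681 m × 0.001460 m = 6.834e-06 m².
Convert: Depth limit h_lim = 0.07673 mm = 7.673e-05 m.
Working in SI base units: W = 342.9 N, H = 8.000e+09 Pa, K = 9.594e-05.
Allowed volume V_lim = h_lim·A = 7.673e-05 · 6.834e-06 = 5.244e-10 m³.
Inverting, life L = V_lim·H/(K·W) = 5.244e-10 · 8.000e+09 / (9.594e-05 · 342.9) = 127.5 m.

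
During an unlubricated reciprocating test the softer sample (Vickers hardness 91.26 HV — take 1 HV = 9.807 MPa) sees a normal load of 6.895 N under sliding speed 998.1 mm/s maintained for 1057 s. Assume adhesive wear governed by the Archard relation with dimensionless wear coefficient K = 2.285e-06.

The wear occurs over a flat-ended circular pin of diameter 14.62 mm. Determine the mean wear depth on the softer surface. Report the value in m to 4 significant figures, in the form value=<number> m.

value=1.106e-07 m

Quoted intermediates are rounded, and all arithmetic runs at exact precision, and one final rounding: 4 significant figures.
Sliding speed v = 998.1 mm/s = 0.9981 m/s. Total distance L = v·t = 0.9981 m/s × 1057 s = 1055 m.
Hardness H = 91.26 HV × 9.807 MPa/HV = 895.0 MPa = 8.950e+08 Pa.
Pin diameter d = 14.62 mm = 0.01462 m. Contact area A = π·d²/4 = π·(0.01462 m)²/4 = 1.679e-04 m².
Restated in SI base units: W = 6.895 N, H = 8.950e+08 Pa, K = 2.285e-06.
The Archard volume V = K·W·L/H = 2.285e-06 · 6.895 · 1055 / 8.950e+08 = 1.857e-11 m³.
Mean wear depth h = V/A = 1.857e-11 / 1.679e-04 = 1.106e-07 m.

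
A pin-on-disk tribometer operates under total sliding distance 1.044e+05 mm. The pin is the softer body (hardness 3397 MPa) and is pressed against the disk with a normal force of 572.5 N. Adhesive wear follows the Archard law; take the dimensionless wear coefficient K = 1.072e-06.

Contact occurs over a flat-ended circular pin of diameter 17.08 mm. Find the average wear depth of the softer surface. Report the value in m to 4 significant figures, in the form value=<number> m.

The computation holds exact precision. The intermediates are displayed rounded — rounded once at the end to four significant digits.
Convert: The distance L = 1.044e+05 mm = 104.4 m.
Convert: Hardness H = 3397 MPa = 3.397e+09 Pa.
Convert: Pin diameter d = 17.08 mm = 0.01708 m. Contact area A = π·d²/4 = π·(0.01708 m)²/4 = 2.291e-04 m².
Restated in SI base units: W = 572.5 N, H = 3.397e+09 Pa, K = 1.072e-06.
By Archard's law, V = K·W·L/H = 1.072e-06 · 572.5 · 104.4 / 3.397e+09 = 1.886e-11 m³.
Mean depth h = V/A = 1.886e-11 / 2.291e-04 = 8.232e-08 m.

value=8.232e-08 m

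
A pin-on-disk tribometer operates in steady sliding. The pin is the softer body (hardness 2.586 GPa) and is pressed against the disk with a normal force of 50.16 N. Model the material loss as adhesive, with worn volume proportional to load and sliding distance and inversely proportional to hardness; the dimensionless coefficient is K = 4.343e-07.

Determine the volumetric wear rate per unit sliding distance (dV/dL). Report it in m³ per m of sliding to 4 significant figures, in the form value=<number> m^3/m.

Every step holds full precision. The intermediates are displayed rounded; rounded just once, at four significant digits.
Convert: Hardness H = 2.586 GPa = 2.586e+09 Pa.
In SI base units: W = 50.16 N, H = 2.586e+09 Pa, K = 4.343e-07.
Wear rate dV/dL = K·W/H (no L dependence): 4.343e-07 · 50.16 / 2.586e+09 = 8.424e-15 m³/m.

value=8.424e-15 m^3/m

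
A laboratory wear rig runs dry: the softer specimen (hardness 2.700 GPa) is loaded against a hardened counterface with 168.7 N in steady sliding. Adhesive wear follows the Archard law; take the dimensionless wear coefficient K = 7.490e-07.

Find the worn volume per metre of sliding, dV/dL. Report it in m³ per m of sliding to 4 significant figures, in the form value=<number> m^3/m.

value=4.680e-14 m^3/m

The intermediates are shown rounded; the computation keeps full float precision. Rounded just once: 4 significant figures.
Convert: Hardness H = 2.700 GPa = 2.700e+09 Pa.
Working in SI base units: W = 168.7 N, H = 2.700e+09 Pa, K = 7.490e-07.
Wear rate dV/dL = K·W/H, so: 7.490e-07 · 168.7 / 2.700e+09 = 4.680e-14 m³/m.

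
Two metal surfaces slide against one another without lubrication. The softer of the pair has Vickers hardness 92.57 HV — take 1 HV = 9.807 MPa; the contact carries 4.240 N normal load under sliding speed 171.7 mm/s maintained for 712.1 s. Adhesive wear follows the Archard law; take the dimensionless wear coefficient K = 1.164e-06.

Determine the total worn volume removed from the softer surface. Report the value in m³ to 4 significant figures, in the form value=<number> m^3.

value=6.647e-13 m^3

All arithmetic carries full precision — intermediates appear rounded, and one final rounding: 4 significant figures.
Sliding speed v = 171.7 mm/s = 0.1717 m/s. Distance covered L = v·t = 0.1717 m/s × 712.1 s = 122.3 m.
Hardness H = 92.57 HV × 9.807 MPa/HV = 907.8 MPa = 9.078e+08 Pa.
Collected in SI base units: W = 4.240 N, H = 9.078e+08 Pa, K = 1.164e-06.
Archard volume V = K·W·L/H = 1.164e-06 · 4.240 · 122.3 / 9.078e+08 = 6.647e-13 m³.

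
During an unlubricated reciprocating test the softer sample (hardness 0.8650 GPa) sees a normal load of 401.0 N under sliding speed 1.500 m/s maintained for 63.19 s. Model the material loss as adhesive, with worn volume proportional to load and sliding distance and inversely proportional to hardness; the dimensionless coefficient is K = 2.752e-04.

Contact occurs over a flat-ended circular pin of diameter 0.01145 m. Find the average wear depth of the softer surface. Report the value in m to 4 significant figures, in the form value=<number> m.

The algebra carries full precision. Intermediate values are displayed rounded, and rounded once at the end, at 4 significant digits.
Path length L = v·t = 1.500 m/s × 63.19 s = 94.78 m.
Hardness H = 0.8650 GPa = 8.650e+08 Pa.
Contact area A = π·d²/4 = π·(0.01145 m)²/4 = 1.030e-04 m².
Restated in SI base units: W = 401.0 N, H = 8.650e+08 Pa, K = 2.752e-04.
Wear volume V = K·W·L/H = 2.752e-04 · 401.0 · 94.78 / 8.650e+08 = 1.209e-08 m³.
Mean wear depth h = V/A = 1.209e-08 / 1.030e-04 = 1.174e-04 m.

value=1.174e-04 m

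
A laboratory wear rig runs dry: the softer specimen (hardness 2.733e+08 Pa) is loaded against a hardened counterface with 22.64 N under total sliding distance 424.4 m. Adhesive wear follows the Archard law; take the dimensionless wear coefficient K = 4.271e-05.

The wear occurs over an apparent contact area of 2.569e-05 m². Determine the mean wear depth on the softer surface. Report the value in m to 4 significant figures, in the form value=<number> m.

Intermediates are printed rounded — all arithmetic carries full precision. Rounded just once to four significant digits.
In SI base units: W = 22.64 N, H = 2.733e+08 Pa, K = 4.271e-05.
Wear volume V = K·W·L/H = 4.271e-05 · 22.64 · 424.4 / 2.733e+08 = 1.502e-09 m³.
Wear depth h = V/A = 1.502e-09 / 2.569e-05 = 5.845e-05 m.

value=5.845e-05 m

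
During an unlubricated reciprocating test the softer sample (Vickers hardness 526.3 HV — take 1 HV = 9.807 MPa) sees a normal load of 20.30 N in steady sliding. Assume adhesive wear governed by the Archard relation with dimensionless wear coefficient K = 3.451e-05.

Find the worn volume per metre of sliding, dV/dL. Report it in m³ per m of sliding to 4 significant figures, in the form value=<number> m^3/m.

value=1.357e-13 m^3/m

The algebra keeps exact precision; printed values are rounded; a single final rounding to 4 significant figures.
Hardness H = 526.3 HV × 9.807 MPa/HV = 5161 MPa = 5.161e+09 Pa.
SI base units throughout: W = 20.30 N, H = 5.161e+09 Pa, K = 3.451e-05.
Wear rate dV/dL = K·W/H (independent of L): 3.451e-05 · 20.30 / 5.161e+09 = 1.357e-13 m³/m.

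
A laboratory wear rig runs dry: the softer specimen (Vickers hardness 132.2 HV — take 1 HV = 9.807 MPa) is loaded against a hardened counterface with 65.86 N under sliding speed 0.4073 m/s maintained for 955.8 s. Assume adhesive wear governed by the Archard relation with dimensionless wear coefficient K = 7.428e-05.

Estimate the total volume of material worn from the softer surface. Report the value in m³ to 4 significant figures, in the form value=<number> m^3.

value=1.469e-09 m^3

Intermediate values are displayed rounded, and all arithmetic keeps full float precision, and a lone final rounding to four significant digits.
Convert: Distance covered L = v·t = 0.4073 m/s × 955.8 s = 389.3 m.
Convert: Hardness H = 132.2 HV × 9.807 MPa/HV = 1296 MPa = 1.296e+09 Pa.
Expressed in SI base units: W = 65.86 N, H = 1.296e+09 Pa, K = 7.428e-05.
Worn volume V = K·W·L/H = 7.428e-05 · 65.86 · 389.3 / 1.296e+09 = 1.469e-09 m³.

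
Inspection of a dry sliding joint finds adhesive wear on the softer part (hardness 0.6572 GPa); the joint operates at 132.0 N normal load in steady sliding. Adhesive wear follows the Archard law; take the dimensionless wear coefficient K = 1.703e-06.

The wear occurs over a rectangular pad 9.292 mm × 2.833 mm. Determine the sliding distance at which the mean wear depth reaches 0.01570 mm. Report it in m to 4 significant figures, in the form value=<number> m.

value=1208 m

The computation holds full float precision, and intermediates are displayed rounded; a lone final rounding: 4 significant figures.
Convert: Hardness H = 0.6572 GPa = 6.572e+08 Pa.
Convert: Pad sides 9.292 mm × 2.833 mm = 0.009292 m × 0.002833 m. Contact area A = 0.009292 m × 0.002833 m = 2.632e-05 m².
Convert: Depth limit h_lim = 0.01570 mm = 1.570e-05 m.
Restated in SI base units: W = 132.0 N, H = 6.572e+08 Pa, K = 1.703e-06.
Allowed volume V_lim = h_lim·A = 1.570e-05 · 2.632e-05 = 4.133e-10 m³.
Sliding life L = V_lim·H/(K·W) = 4.133e-10 · 6.572e+08 / (1.703e-06 · 132.0) = 1208 m.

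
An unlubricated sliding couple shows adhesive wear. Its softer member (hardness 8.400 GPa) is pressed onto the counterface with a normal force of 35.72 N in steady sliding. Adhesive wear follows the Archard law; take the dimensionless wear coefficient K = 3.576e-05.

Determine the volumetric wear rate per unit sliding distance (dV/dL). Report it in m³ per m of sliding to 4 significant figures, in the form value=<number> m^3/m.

value=1.521e-13 m^3/m

The computation holds exact precision. The intermediates are shown rounded. Rounded just once: four significant figures.
Convert: Hardness H = 8.400 GPa = 8.400e+09 Pa.
In SI base units: W = 35.72 N, H = 8.400e+09 Pa, K = 3.576e-05.
Sliding wear rate dV/dL = K·W/H, so: 3.576e-05 · 35.72 / 8.400e+09 = 1.521e-13 m³/m.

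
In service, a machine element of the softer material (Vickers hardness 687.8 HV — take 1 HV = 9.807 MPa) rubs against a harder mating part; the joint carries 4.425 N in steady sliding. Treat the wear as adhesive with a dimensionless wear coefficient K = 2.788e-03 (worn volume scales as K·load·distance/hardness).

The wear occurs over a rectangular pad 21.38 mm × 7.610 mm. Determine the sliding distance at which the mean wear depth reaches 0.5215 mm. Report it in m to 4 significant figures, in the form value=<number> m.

value=4.639e+04 m

Every step keeps full float precision. Intermediate values are displayed rounded — a single final rounding, at four significant figures.
Hardness H = 687.8 HV × 9.807 MPa/HV = 6745 MPa = 6.745e+09 Pa.
Pad sides 21.38 mm × 7.610 mm = 0.02138 m × 0.007610 m. Contact area A = 0.02138 m × 0.007610 m = 1.627e-04 m².
Depth limit h_lim = 0.5215 mm = 5.215e-04 m.
Working in SI base units: W = 4.425 N, H = 6.745e+09 Pa, K = 2.788e-03.
Wearable volume V_lim = h_lim·A = 5.215e-04 · 1.627e-04 = 8.485e-08 m³.
Inverting, life L = V_lim·H/(K·W) = 8.485e-08 · 6.745e+09 / (2.788e-03 · 4.425) = 4.639e+04 m.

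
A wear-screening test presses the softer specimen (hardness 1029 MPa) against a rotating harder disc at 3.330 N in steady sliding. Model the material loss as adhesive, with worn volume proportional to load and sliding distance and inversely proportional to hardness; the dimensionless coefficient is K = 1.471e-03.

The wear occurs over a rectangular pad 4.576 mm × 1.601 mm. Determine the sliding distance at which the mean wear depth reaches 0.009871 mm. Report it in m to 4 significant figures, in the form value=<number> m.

Printed values are rounded — every step carries exact precision, and one last rounding to 4 significant figures.
Hardness H = 1029 MPa = 1.029e+09 Pa.
Pad sides 4.576 mm × 1.601 mm = 0.004576 m × 0.001601 m. Contact area A = 0.004576 m × 0.001601 m = 7.326e-06 m².
Depth limit h_lim = 0.009871 mm = 9.871e-06 m.
Working in SI base units: W = 3.330 N, H = 1.029e+09 Pa, K = 1.471e-03.
Wearable volume V_lim = h_lim·A = 9.871e-06 · 7.326e-06 = 7.232e-11 m³.
Sliding life L = V_lim·H/(K·W) = 7.232e-11 · 1.029e+09 / (1.471e-03 · 3.330) = 15.19 m.

value=15.19 m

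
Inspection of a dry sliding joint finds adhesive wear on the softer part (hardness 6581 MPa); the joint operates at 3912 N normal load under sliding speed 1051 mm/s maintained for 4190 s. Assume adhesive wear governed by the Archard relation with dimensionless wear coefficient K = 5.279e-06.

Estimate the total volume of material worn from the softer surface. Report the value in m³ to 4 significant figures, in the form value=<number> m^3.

All working math keeps full float precision — intermediates are displayed rounded — one final rounding: 4 significant figures.
Sliding speed v = 1051 mm/s = 1.051 m/s. Sliding distance L = v·t = 1.051 m/s × 4190 s = 4404 m.
Hardness H = 6581 MPa = 6.581e+09 Pa.
SI base units throughout: W = 3912 N, H = 6.581e+09 Pa, K = 5.279e-06.
Apply Archard: V = K·W·L/H = 5.279e-06 · 3912 · 4404 / 6.581e+09 = 1.382e-08 m³.

value=1.382e-08 m^3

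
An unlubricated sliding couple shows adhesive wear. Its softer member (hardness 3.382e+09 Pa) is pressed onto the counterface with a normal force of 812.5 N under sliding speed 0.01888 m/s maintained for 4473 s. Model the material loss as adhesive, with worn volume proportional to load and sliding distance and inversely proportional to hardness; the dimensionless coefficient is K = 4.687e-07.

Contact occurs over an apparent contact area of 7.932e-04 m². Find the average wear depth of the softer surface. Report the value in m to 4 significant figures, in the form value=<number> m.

Intermediate values are displayed rounded — all arithmetic keeps full float precision; one last rounding to 4 significant digits.
Distance covered L = v·t = 0.01888 m/s × 4473 s = 84.45 m.
SI base units throughout: W = 812.5 N, H = 3.382e+09 Pa, K = 4.687e-07.
Worn volume V = K·W·L/H = 4.687e-07 · 812.5 · 84.45 / 3.382e+09 = 9.509e-12 m³.
Depth of wear h = V/A = 9.509e-12 / 7.932e-04 = 1.199e-08 m.

value=1.199e-08 m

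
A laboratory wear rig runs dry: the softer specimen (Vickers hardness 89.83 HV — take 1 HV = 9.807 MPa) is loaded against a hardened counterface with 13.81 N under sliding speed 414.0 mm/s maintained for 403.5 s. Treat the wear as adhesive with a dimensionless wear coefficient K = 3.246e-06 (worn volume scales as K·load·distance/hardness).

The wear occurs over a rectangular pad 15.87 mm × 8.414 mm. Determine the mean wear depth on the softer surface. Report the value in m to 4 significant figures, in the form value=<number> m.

value=6.366e-08 m

Each operation carries full float precision — quoted intermediates are rounded. Rounded just once to 4 significant figures.
Convert: Sliding speed v = 414.0 mm/s = 0.4140 m/s. The distance L = v·t = 0.4140 m/s × 403.5 s = 167.0 m.
Convert: Hardness H = 89.83 HV × 9.807 MPa/HV = 881.0 MPa = 8.810e+08 Pa.
Convert: Pad sides 15.87 mm × 8.414 mm = 0.01587 m × 0.008414 m. Contact area A = 0.01587 m × 0.008414 m = 1.335e-04 m².
SI base units throughout: W = 13.81 N, H = 8.810e+08 Pa, K = 3.246e-06.
Wear volume V = K·W·L/H = 3.246e-06 · 13.81 · 167.0 / 8.810e+08 = 8.500e-12 m³.
Depth h = V/A = 8.500e-12 / 1.335e-04 = 6.366e-08 m.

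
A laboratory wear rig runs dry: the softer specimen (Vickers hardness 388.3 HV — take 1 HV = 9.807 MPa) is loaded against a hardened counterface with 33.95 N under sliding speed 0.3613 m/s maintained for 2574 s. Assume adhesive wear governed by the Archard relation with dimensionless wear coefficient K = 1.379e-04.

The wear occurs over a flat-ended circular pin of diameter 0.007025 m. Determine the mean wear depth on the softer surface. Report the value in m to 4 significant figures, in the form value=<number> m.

All working math runs at full precision; intermediate values are shown rounded. Rounded just once to four significant figures.
Convert: Total distance L = v·t = 0.3613 m/s × 2574 s = 930.0 m.
Convert: Hardness H = 388.3 HV × 9.807 MPa/HV = 3808 MPa = 3.808e+09 Pa.
Convert: Contact area A = π·d²/4 = π·(0.007025 m)²/4 = 3.876e-05 m².
Expressed in SI base units: W = 33.95 N, H = 3.808e+09 Pa, K = 1.379e-04.
Worn volume V = K·W·L/H = 1.379e-04 · 33.95 · 930.0 / 3.808e+09 = 1.143e-09 m³.
Depth of wear h = V/A = 1.143e-09 / 3.876e-05 = 2.950e-05 m.

value=2.950e-05 m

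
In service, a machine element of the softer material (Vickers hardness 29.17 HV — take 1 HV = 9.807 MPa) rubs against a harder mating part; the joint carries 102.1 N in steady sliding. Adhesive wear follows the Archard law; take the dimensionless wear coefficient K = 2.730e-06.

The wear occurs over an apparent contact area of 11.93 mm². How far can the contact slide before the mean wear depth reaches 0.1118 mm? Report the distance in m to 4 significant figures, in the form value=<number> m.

value=1369 m

All arithmetic keeps full precision. The intermediates appear rounded — rounded once at the end to 4 significant digits.
Convert: Hardness H = 29.17 HV × 9.807 MPa/HV = 286.1 MPa = 2.861e+08 Pa.
Convert: Contact area A = 11.93 mm² = 1.193e-05 m².
Convert: Depth limit h_lim = 0.1118 mm = 1.118e-04 m.
Collected in SI base units: W = 102.1 N, H = 2.861e+08 Pa, K = 2.730e-06.
At the depth limit, V_lim = h_lim·A = 1.118e-04 · 1.193e-05 = 1.334e-09 m³.
Inverting, life L = V_lim·H/(K·W) = 1.334e-09 · 2.861e+08 / (2.730e-06 · 102.1) = 1369 m.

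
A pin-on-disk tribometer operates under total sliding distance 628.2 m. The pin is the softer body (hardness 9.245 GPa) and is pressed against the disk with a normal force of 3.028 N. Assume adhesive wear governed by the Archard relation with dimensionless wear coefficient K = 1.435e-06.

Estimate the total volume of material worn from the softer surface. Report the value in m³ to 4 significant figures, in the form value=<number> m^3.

value=2.953e-13 m^3

Intermediates are displayed rounded; each operation keeps full float precision, and rounded just once, at 4 significant digits.
Convert: Hardness H = 9.245 GPa = 9.245e+09 Pa.
Expressed in SI base units: W = 3.028 N, H = 9.245e+09 Pa, K = 1.435e-06.
Apply Archard: V = K·W·L/H = 1.435e-06 · 3.028 · 628.2 / 9.245e+09 = 2.953e-13 m³.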